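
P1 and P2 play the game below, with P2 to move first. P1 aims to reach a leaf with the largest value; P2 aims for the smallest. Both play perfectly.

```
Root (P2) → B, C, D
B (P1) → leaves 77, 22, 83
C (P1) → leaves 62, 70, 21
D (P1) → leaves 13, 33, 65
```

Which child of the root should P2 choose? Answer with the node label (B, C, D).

D

B (P1): max(77, 22, 83) = 83
C (P1): max(62, 70, 21) = 70
D (P1): max(13, 33, 65) = 65
Root (P2): min(83, 70, 65) = 65
P2 picks the child with the lowest value: D (value 65).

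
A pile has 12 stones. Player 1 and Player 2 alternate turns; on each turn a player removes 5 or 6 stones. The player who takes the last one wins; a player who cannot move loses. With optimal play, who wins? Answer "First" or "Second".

Second

Compute winning (W) and losing (L) positions by backward induction:
i:   0  1  2  3  4  5  6  7  8  9 10 11 12
     L  L  L  L  L  W  W  W  W  W  W  L  L
Position 12 is L, so the second player wins.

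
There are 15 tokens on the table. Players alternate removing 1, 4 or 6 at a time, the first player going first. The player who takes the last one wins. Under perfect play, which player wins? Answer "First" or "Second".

i:   0  1  2  3  4  5  6  7  8  9 10 11 12 13 14 15
     L  W  L  W  W  L  W  L  W  W  L  W  L  W  W  L
Position 15 is L, so the second player wins.

Second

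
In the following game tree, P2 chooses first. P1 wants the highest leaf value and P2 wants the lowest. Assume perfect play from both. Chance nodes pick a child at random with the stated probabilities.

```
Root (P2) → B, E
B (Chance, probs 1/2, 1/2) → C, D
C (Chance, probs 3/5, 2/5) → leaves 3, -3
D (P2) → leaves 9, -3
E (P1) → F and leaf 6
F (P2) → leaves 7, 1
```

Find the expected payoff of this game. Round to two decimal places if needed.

-1.2

C (Chance): 3/5·3 + 2/5·-3 = 0.6
D (P2): min(9, -3) = -3
B (Chance): 1/2·0.6 + 1/2·-3 = -1.2
F (P2): min(7, 1) = 1
E (P1): max(1, 6) = 6
Root (P2): min(-1.2, 6) = -1.2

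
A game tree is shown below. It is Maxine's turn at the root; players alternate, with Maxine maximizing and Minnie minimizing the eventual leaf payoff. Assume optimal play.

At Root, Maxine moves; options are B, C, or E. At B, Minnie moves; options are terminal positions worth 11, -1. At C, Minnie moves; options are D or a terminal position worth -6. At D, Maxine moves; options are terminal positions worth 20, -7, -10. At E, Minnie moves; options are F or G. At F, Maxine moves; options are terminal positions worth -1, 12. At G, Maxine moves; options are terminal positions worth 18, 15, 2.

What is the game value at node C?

D: max(20, -7, -10) = 20
C: min(20, -6) = -6

-6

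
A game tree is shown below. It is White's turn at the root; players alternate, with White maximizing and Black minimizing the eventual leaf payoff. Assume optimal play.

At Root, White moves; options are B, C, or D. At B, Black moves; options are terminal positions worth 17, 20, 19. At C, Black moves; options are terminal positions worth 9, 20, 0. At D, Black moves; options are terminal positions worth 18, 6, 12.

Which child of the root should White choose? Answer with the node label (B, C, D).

B (Black): min(17, 20, 19) = 17
C (Black): min(9, 20, 0) = 0
D (Black): min(18, 6, 12) = 6
Root (White): max(17, 0, 6) = 17
White picks the child with the highest value: B (value 17).

B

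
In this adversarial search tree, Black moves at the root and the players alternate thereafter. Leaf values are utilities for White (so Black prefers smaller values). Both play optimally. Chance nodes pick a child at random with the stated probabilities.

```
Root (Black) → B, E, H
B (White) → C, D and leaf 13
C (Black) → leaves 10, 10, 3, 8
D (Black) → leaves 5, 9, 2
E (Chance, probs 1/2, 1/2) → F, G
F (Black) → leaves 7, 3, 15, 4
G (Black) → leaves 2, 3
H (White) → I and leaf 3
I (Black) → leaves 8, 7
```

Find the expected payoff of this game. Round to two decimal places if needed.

2.5

C (Black): min(10, 10, 3, 8) = 3
D (Black): min(5, 9, 2) = 2
B (White): max(3, 2, 13) = 13
F (Black): min(7, 3, 15, 4) = 3
G (Black): min(2, 3) = 2
E (Chance): 1/2·3 + 1/2·2 = 2.5
I (Black): min(8, 7) = 7
H (White): max(7, 3) = 7
Root (Black): min(13, 2.5, 7) = 2.5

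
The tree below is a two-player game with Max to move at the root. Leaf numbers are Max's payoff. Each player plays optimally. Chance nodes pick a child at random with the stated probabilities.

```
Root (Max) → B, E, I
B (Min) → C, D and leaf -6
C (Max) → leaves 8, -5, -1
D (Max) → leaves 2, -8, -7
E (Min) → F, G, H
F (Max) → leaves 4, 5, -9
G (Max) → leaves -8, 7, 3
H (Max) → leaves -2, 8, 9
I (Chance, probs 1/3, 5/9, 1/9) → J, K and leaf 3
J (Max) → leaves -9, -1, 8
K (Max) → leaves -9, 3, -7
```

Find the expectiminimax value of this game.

C (Max): max(8, -5, -1) = 8
D (Max): max(2, -8, -7) = 2
B (Min): min(8, 2, -6) = -6
F (Max): max(4, 5, -9) = 5
G (Max): max(-8, 7, 3) = 7
H (Max): max(-2, 8, 9) = 9
E (Min): min(5, 7, 9) = 5
J (Max): max(-9, -1, 8) = 8
K (Max): max(-9, 3, -7) = 3
I (Chance): 1/3·8 + 5/9·3 + 1/9·3 = 4.67
Root (Max): max(-6, 5, 4.67) = 5

5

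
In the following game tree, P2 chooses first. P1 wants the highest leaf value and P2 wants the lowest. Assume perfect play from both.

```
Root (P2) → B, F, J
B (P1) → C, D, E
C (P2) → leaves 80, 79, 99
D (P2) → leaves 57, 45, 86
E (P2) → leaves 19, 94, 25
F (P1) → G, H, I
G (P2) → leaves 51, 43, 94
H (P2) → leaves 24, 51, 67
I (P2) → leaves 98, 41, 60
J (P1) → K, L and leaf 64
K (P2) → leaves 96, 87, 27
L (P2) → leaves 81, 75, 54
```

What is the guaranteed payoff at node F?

43

G: min(51, 43, 94) = 43
H: min(24, 51, 67) = 24
I: min(98, 41, 60) = 41
F: max(43, 24, 41) = 43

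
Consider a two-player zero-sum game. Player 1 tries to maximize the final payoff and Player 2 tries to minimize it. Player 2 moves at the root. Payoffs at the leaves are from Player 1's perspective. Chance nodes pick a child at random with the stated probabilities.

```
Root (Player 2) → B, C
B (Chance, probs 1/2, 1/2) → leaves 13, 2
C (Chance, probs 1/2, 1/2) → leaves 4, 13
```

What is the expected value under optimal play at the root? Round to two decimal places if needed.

B (Chance): 1/2·13 + 1/2·2 = 7.5
C (Chance): 1/2·4 + 1/2·13 = 8.5
Root (Player 2): min(7.5, 8.5) = 7.5

7.5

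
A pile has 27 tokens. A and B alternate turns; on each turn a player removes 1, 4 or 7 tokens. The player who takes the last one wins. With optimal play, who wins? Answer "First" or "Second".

Positions where the player to move wins (W) vs loses (L):
i:   0  1  2  3  4  5  6  7  8  9 10 11 12 13 14 15 16 17 18 19 20 21 22 23 24 25 26 27
     L  W  L  W  W  L  W  W  L  W  L  W  W  L  W  W  L  W  L  W  W  L  W  W  L  W  L  W
Position 27 is W, so the first player wins.

First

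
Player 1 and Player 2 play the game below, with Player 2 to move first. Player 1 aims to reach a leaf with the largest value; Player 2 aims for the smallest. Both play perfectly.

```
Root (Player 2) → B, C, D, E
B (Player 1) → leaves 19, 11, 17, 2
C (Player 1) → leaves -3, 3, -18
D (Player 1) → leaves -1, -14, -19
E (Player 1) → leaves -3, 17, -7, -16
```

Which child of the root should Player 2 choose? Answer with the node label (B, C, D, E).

D

B (Player 1): max(19, 11, 17, 2) = 19
C (Player 1): max(-3, 3, -18) = 3
D (Player 1): max(-1, -14, -19) = -1
E (Player 1): max(-3, 17, -7, -16) = 17
Root (Player 2): min(19, 3, -1, 17) = -1
Player 2 picks the child with the lowest value: D (value -1).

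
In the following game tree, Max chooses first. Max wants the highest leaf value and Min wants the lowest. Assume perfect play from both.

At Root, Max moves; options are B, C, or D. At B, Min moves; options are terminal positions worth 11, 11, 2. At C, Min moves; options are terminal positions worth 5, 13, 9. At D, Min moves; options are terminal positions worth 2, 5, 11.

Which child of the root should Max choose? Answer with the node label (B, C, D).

C

B (Min): min(11, 11, 2) = 2
C (Min): min(5, 13, 9) = 5
D (Min): min(2, 5, 11) = 2
Root (Max): max(2, 5, 2) = 5
Max picks the child with the highest value: C (value 5).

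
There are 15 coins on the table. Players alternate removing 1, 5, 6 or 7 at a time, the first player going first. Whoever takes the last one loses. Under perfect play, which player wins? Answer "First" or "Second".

Second

Compute winning (W) and losing (L) positions by backward induction:
i:   0  1  2  3  4  5  6  7  8  9 10 11 12 13 14 15
     W  L  W  L  W  L  W  W  W  W  W  W  W  L  W  L
Position 15 is L, so the second player wins.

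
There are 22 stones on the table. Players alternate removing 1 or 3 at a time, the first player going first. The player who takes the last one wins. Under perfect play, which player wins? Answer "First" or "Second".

Second

i:   0  1  2  3  4  5  6  7  8  9 10 11 12 13 14 15 16 17 18 19 20 21 22
     L  W  L  W  L  W  L  W  L  W  L  W  L  W  L  W  L  W  L  W  L  W  L
Position 22 is L, so the second player wins.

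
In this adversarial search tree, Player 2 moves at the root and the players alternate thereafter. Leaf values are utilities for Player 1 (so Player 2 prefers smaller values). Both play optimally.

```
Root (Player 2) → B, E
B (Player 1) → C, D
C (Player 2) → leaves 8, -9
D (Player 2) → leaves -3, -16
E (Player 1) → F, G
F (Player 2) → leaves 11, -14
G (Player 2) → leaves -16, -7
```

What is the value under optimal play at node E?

F: min(11, -14) = -14
G: min(-16, -7) = -16
E: max(-14, -16) = -14

-14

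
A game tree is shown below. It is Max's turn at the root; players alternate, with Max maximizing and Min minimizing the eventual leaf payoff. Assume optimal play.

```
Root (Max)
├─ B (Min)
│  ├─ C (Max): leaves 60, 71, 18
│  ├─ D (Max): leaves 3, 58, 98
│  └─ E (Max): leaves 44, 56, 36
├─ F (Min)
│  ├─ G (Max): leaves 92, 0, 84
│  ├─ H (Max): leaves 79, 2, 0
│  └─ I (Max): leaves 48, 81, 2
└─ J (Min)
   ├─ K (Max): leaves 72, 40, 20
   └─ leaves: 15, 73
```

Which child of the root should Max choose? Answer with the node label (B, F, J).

F

C (Max): max(60, 71, 18) = 71
D (Max): max(3, 58, 98) = 98
E (Max): max(44, 56, 36) = 56
B (Min): min(71, 98, 56) = 56
G (Max): max(92, 0, 84) = 92
H (Max): max(79, 2, 0) = 79
I (Max): max(48, 81, 2) = 81
F (Min): min(92, 79, 81) = 79
K (Max): max(72, 40, 20) = 72
J (Min): min(72, 15, 73) = 15
Root (Max): max(56, 79, 15) = 79
Max picks the child with the highest value: F (value 79).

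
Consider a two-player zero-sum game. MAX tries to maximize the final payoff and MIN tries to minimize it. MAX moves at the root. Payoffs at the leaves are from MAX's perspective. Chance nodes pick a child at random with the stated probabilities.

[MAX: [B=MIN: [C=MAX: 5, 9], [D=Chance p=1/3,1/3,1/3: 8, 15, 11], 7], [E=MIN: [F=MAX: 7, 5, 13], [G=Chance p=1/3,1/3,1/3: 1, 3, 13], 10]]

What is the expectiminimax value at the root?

C (MAX): max(5, 9) = 9
D (Chance): 1/3·8 + 1/3·15 + 1/3·11 = 11.33
B (MIN): min(9, 11.33, 7) = 7
F (MAX): max(7, 5, 13) = 13
G (Chance): 1/3·1 + 1/3·3 + 1/3·13 = 5.67
E (MIN): min(13, 5.67, 10) = 5.67
Root (MAX): max(7, 5.67) = 7

7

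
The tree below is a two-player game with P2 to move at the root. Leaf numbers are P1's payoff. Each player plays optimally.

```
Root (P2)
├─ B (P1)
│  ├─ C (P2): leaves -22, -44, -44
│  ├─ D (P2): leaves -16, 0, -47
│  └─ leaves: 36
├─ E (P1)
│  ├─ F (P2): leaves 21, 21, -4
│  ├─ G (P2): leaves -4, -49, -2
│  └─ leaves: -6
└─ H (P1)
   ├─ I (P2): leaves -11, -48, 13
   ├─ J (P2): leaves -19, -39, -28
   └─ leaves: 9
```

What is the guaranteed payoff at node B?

C: min(-22, -44, -44) = -44
D: min(-16, 0, -47) = -47
B: max(-44, -47, 36) = 36

36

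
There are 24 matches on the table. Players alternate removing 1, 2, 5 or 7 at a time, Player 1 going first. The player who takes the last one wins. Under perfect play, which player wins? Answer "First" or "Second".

i:   0  1  2  3  4  5  6  7  8  9 10 11 12 13 14 15 16 17 18 19 20 21 22 23 24
     L  W  W  L  W  W  L  W  W  L  W  W  L  W  W  L  W  W  L  W  W  L  W  W  L
Position 24 is L, so the second player wins.

Second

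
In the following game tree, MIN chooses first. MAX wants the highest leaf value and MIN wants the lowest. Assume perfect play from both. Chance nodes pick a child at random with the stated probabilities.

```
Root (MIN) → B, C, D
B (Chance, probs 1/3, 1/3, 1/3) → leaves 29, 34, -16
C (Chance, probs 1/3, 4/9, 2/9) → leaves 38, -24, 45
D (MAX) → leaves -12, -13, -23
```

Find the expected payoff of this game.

B (Chance): 1/3·29 + 1/3·34 + 1/3·-16 = 15.67
C (Chance): 1/3·38 + 4/9·-24 + 2/9·45 = 12
D (MAX): max(-12, -13, -23) = -12
Root (MIN): min(15.67, 12, -12) = -12

-12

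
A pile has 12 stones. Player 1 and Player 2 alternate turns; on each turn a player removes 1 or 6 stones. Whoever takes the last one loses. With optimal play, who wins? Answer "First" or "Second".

Second

Positions where the player to move wins (W) vs loses (L):
i:   0  1  2  3  4  5  6  7  8  9 10 11 12
     W  L  W  L  W  L  W  W  L  W  L  W  L
Position 12 is L, so the second player wins.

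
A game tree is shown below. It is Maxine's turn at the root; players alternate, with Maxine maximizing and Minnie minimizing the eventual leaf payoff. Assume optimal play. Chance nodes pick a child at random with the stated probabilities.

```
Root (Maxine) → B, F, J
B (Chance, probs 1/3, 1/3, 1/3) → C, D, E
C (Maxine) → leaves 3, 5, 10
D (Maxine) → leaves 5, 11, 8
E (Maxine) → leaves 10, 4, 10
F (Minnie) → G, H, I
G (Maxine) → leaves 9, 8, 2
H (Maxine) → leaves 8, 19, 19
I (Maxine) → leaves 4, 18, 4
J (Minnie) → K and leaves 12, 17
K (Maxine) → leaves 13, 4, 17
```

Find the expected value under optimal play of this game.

C (Maxine): max(3, 5, 10) = 10
D (Maxine): max(5, 11, 8) = 11
E (Maxine): max(10, 4, 10) = 10
B (Chance): 1/3·10 + 1/3·11 + 1/3·10 = 10.33
G (Maxine): max(9, 8, 2) = 9
H (Maxine): max(8, 19, 19) = 19
I (Maxine): max(4, 18, 4) = 18
F (Minnie): min(9, 19, 18) = 9
K (Maxine): max(13, 4, 17) = 17
J (Minnie): min(17, 12, 17) = 12
Root (Maxine): max(10.33, 9, 12) = 12

12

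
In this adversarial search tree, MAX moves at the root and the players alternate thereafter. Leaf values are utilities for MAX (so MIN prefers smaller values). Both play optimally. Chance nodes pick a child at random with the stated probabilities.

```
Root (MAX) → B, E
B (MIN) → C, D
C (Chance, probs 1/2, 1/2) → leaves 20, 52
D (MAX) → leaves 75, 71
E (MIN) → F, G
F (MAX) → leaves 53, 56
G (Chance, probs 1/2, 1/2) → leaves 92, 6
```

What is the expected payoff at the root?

49

C (Chance): 1/2·20 + 1/2·52 = 36
D (MAX): max(75, 71) = 75
B (MIN): min(36, 75) = 36
F (MAX): max(53, 56) = 56
G (Chance): 1/2·92 + 1/2·6 = 49
E (MIN): min(56, 49) = 49
Root (MAX): max(36, 49) = 49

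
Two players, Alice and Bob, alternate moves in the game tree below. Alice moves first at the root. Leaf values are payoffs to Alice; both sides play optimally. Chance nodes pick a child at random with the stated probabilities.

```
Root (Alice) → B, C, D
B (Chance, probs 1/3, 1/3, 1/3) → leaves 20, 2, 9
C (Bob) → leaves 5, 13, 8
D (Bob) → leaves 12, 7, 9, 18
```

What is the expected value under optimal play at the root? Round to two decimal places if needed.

10.33

B (Chance): 1/3·20 + 1/3·2 + 1/3·9 = 10.33
C (Bob): min(5, 13, 8) = 5
D (Bob): min(12, 7, 9, 18) = 7
Root (Alice): max(10.33, 5, 7) = 10.33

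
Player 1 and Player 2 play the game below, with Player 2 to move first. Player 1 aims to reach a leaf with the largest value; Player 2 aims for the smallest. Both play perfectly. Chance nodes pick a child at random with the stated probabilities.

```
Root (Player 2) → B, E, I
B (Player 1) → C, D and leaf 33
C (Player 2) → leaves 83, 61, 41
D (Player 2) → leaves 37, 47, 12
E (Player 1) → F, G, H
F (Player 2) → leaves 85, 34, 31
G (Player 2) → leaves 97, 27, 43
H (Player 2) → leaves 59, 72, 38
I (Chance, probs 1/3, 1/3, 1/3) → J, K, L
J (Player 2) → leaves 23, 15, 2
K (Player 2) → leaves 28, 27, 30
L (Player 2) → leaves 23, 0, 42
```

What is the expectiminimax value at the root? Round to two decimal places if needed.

C (Player 2): min(83, 61, 41) = 41
D (Player 2): min(37, 47, 12) = 12
B (Player 1): max(41, 12, 33) = 41
F (Player 2): min(85, 34, 31) = 31
G (Player 2): min(97, 27, 43) = 27
H (Player 2): min(59, 72, 38) = 38
E (Player 1): max(31, 27, 38) = 38
J (Player 2): min(23, 15, 2) = 2
K (Player 2): min(28, 27, 30) = 27
L (Player 2): min(23, 0, 42) = 0
I (Chance): 1/3·2 + 1/3·27 + 1/3·0 = 9.67
Root (Player 2): min(41, 38, 9.67) = 9.67

9.67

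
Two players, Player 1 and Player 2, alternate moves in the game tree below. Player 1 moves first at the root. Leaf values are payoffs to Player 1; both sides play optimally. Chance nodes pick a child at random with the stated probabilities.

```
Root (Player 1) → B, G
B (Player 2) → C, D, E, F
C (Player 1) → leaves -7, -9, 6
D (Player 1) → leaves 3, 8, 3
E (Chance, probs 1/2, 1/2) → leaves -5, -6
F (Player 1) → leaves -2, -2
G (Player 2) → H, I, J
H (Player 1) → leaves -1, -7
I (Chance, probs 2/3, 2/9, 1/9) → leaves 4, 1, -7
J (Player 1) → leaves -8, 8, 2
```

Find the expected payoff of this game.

-1

C (Player 1): max(-7, -9, 6) = 6
D (Player 1): max(3, 8, 3) = 8
E (Chance): 1/2·-5 + 1/2·-6 = -5.5
F (Player 1): max(-2, -2) = -2
B (Player 2): min(6, 8, -5.5, -2) = -5.5
H (Player 1): max(-1, -7) = -1
I (Chance): 2/3·4 + 2/9·1 + 1/9·-7 = 2.11
J (Player 1): max(-8, 8, 2) = 8
G (Player 2): min(-1, 2.11, 8) = -1
Root (Player 1): max(-5.5, -1) = -1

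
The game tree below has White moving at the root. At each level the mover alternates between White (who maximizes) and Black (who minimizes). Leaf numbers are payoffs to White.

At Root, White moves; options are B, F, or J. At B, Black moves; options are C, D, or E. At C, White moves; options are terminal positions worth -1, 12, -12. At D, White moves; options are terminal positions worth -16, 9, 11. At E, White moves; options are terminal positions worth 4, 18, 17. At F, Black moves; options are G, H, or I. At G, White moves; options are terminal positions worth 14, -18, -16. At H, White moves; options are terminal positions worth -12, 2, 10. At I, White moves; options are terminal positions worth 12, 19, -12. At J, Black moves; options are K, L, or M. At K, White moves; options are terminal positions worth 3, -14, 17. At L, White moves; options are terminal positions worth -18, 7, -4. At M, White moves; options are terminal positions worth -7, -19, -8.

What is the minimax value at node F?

G: max(14, -18, -16) = 14
H: max(-12, 2, 10) = 10
I: max(12, 19, -12) = 19
F: min(14, 10, 19) = 10

10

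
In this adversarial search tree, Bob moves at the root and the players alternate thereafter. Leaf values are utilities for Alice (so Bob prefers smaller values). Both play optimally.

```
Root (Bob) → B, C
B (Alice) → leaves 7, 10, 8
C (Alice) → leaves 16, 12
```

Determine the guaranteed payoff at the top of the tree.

B (Alice): max(7, 10, 8) = 10
C (Alice): max(16, 12) = 16
Root (Bob): min(10, 16) = 10

10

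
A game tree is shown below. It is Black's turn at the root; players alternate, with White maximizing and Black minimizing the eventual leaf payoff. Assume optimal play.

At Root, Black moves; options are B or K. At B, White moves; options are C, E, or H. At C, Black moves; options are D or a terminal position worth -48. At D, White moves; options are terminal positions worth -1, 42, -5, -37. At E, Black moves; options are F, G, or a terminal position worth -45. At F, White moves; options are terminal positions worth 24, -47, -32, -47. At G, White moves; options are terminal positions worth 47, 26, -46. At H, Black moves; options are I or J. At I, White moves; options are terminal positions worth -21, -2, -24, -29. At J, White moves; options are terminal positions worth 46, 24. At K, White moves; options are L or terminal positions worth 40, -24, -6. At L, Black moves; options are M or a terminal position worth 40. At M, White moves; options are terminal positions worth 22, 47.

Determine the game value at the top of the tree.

-2

D (White): max(-1, 42, -5, -37) = 42
C (Black): min(42, -48) = -48
F (White): max(24, -47, -32, -47) = 24
G (White): max(47, 26, -46) = 47
E (Black): min(24, 47, -45) = -45
I (White): max(-21, -2, -24, -29) = -2
J (White): max(46, 24) = 46
H (Black): min(-2, 46) = -2
B (White): max(-48, -45, -2) = -2
M (White): max(22, 47) = 47
L (Black): min(47, 40) = 40
K (White): max(40, 40, -24, -6) = 40
Root (Black): min(-2, 40) = -2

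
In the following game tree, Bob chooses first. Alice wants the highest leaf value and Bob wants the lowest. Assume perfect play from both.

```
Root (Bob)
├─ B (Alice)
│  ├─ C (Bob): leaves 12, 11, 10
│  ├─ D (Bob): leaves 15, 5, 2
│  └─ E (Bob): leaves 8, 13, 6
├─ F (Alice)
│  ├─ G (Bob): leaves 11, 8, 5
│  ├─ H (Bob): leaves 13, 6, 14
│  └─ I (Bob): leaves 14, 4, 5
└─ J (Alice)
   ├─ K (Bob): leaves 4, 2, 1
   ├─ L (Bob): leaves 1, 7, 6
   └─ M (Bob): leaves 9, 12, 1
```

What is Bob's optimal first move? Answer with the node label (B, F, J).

J

C (Bob): min(12, 11, 10) = 10
D (Bob): min(15, 5, 2) = 2
E (Bob): min(8, 13, 6) = 6
B (Alice): max(10, 2, 6) = 10
G (Bob): min(11, 8, 5) = 5
H (Bob): min(13, 6, 14) = 6
I (Bob): min(14, 4, 5) = 4
F (Alice): max(5, 6, 4) = 6
K (Bob): min(4, 2, 1) = 1
L (Bob): min(1, 7, 6) = 1
M (Bob): min(9, 12, 1) = 1
J (Alice): max(1, 1, 1) = 1
Root (Bob): min(10, 6, 1) = 1
Bob picks the child with the lowest value: J (value 1).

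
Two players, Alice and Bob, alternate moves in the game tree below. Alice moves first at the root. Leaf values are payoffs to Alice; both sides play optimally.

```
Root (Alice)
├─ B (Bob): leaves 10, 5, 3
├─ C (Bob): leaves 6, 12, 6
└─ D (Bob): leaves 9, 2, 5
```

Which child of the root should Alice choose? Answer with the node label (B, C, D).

B (Bob): min(10, 5, 3) = 3
C (Bob): min(6, 12, 6) = 6
D (Bob): min(9, 2, 5) = 2
Root (Alice): max(3, 6, 2) = 6
Alice picks the child with the highest value: C (value 6).

C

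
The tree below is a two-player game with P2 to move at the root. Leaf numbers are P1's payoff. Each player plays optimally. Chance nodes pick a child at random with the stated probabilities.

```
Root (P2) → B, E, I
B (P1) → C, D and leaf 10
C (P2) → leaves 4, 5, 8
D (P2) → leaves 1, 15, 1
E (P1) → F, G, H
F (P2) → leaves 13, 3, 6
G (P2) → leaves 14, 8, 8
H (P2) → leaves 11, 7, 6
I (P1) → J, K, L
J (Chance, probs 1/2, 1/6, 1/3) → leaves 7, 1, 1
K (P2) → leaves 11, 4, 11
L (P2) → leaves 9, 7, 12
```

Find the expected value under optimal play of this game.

C (P2): min(4, 5, 8) = 4
D (P2): min(1, 15, 1) = 1
B (P1): max(4, 1, 10) = 10
F (P2): min(13, 3, 6) = 3
G (P2): min(14, 8, 8) = 8
H (P2): min(11, 7, 6) = 6
E (P1): max(3, 8, 6) = 8
J (Chance): 1/2·7 + 1/6·1 + 1/3·1 = 4
K (P2): min(11, 4, 11) = 4
L (P2): min(9, 7, 12) = 7
I (P1): max(4, 4, 7) = 7
Root (P2): min(10, 8, 7) = 7

7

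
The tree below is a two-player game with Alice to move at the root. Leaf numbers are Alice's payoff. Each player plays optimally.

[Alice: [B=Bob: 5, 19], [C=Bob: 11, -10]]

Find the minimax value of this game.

5

B (Bob): min(5, 19) = 5
C (Bob): min(11, -10) = -10
Root (Alice): max(5, -10) = 5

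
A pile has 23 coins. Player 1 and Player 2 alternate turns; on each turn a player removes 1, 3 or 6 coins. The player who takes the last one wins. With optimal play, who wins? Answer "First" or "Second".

First

Mark each pile size as W (mover wins) or L (mover loses):
i:   0  1  2  3  4  5  6  7  8  9 10 11 12 13 14 15 16 17 18 19 20 21 22 23
     L  W  L  W  L  W  W  W  W  L  W  L  W  L  W  W  W  W  L  W  L  W  L  W
Position 23 is W, so the first player wins.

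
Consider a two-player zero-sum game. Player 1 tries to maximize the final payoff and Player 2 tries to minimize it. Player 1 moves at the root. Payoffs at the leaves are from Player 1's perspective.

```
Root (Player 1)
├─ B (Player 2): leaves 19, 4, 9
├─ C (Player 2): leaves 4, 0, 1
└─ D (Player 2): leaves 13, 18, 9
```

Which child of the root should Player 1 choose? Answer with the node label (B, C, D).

D

B (Player 2): min(19, 4, 9) = 4
C (Player 2): min(4, 0, 1) = 0
D (Player 2): min(13, 18, 9) = 9
Root (Player 1): max(4, 0, 9) = 9
Player 1 picks the child with the highest value: D (value 9).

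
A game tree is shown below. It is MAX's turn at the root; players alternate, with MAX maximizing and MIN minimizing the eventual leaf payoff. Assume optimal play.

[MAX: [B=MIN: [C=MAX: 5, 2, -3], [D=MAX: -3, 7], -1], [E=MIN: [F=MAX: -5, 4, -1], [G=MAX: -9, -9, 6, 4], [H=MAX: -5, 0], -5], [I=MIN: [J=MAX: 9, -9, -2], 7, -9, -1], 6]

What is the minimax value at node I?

J: max(9, -9, -2) = 9
I: min(9, 7, -9, -1) = -9

-9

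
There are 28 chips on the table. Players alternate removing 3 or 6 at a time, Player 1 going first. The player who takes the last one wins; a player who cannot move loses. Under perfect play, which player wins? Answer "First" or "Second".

Second

W/L table (W = player to move can force a win):
i:   0  1  2  3  4  5  6  7  8  9 10 11 12 13 14 15 16 17 18 19 20 21 22 23 24 25 26 27 28
     L  L  L  W  W  W  W  W  W  L  L  L  W  W  W  W  W  W  L  L  L  W  W  W  W  W  W  L  L
Position 28 is L, so the second player wins.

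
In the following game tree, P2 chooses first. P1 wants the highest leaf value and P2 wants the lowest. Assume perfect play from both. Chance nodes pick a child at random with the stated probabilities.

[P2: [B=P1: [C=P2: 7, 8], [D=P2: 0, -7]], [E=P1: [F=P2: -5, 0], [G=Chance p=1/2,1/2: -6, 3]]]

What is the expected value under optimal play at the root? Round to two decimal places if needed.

-1.5

C (P2): min(7, 8) = 7
D (P2): min(0, -7) = -7
B (P1): max(7, -7) = 7
F (P2): min(-5, 0) = -5
G (Chance): 1/2·-6 + 1/2·3 = -1.5
E (P1): max(-5, -1.5) = -1.5
Root (P2): min(7, -1.5) = -1.5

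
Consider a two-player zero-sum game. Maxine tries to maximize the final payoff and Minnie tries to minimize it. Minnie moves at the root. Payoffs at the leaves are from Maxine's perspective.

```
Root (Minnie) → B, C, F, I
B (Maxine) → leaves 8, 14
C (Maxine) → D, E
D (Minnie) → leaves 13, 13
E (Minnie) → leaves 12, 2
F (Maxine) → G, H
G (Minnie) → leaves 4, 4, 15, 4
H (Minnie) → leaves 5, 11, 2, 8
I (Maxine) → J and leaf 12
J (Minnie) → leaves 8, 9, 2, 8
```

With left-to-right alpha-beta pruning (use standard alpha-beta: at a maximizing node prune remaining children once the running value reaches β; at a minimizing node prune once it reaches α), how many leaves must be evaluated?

B [α=-∞,β=+∞]: v=14
D [α=-∞,β=14]: v=13
E [α=13,β=14]: v=12 after child 1 ≤ α → α-cutoff, skip 1
C [α=-∞,β=14]: v=13
G [α=-∞,β=13]: v=4
H [α=4,β=13]: v=2 after child 3 ≤ α → α-cutoff, skip 1
F [α=-∞,β=13]: v=4
J [α=-∞,β=4]: v=2
I [α=-∞,β=4]: v=12
Root [α=-∞,β=+∞]: v=4
Leaves evaluated: 17 of 19.

17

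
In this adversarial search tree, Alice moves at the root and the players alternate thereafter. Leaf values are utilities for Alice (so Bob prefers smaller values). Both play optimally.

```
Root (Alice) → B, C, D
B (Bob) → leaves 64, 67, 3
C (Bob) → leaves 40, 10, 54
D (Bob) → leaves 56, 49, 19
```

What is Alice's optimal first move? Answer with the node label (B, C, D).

D

B (Bob): min(64, 67, 3) = 3
C (Bob): min(40, 10, 54) = 10
D (Bob): min(56, 49, 19) = 19
Root (Alice): max(3, 10, 19) = 19
Alice picks the child with the highest value: D (value 19).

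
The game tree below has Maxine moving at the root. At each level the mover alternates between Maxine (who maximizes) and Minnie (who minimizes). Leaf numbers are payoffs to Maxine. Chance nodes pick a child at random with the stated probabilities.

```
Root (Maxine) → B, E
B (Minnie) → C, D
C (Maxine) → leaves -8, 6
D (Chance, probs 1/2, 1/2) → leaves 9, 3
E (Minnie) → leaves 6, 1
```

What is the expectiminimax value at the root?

C (Maxine): max(-8, 6) = 6
D (Chance): 1/2·9 + 1/2·3 = 6
B (Minnie): min(6, 6) = 6
E (Minnie): min(6, 1) = 1
Root (Maxine): max(6, 1) = 6

6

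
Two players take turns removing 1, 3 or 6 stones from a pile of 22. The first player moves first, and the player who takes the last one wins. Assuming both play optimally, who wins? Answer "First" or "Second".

Compute winning (W) and losing (L) positions by backward induction:
i:   0  1  2  3  4  5  6  7  8  9 10 11 12 13 14 15 16 17 18 19 20 21 22
     L  W  L  W  L  W  W  W  W  L  W  L  W  L  W  W  W  W  L  W  L  W  L
Position 22 is L, so the second player wins.

Second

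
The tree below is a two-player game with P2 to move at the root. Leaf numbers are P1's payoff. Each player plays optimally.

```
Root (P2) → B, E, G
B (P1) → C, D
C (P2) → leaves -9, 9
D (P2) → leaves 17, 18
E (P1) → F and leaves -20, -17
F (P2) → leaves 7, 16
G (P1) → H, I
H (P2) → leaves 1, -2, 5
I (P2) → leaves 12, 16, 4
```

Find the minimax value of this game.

C (P2): min(-9, 9) = -9
D (P2): min(17, 18) = 17
B (P1): max(-9, 17) = 17
F (P2): min(7, 16) = 7
E (P1): max(7, -20, -17) = 7
H (P2): min(1, -2, 5) = -2
I (P2): min(12, 16, 4) = 4
G (P1): max(-2, 4) = 4
Root (P2): min(17, 7, 4) = 4

4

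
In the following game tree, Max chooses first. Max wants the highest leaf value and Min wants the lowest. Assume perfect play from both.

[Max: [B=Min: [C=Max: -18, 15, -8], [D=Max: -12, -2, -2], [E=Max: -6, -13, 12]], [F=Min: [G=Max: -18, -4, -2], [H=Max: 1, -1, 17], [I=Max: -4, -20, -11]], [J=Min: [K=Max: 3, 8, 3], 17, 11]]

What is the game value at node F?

G: max(-18, -4, -2) = -2
H: max(1, -1, 17) = 17
I: max(-4, -20, -11) = -4
F: min(-2, 17, -4) = -4

-4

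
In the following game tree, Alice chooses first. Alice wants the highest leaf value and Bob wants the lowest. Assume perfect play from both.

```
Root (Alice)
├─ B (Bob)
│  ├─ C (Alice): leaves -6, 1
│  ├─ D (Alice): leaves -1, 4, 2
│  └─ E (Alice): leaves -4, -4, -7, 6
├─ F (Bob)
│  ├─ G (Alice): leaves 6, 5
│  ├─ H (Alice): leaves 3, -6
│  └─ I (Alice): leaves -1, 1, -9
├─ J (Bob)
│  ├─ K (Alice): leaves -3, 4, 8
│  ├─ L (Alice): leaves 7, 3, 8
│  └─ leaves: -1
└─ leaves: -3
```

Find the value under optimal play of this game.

C (Alice): max(-6, 1) = 1
D (Alice): max(-1, 4, 2) = 4
E (Alice): max(-4, -4, -7, 6) = 6
B (Bob): min(1, 4, 6) = 1
G (Alice): max(6, 5) = 6
H (Alice): max(3, -6) = 3
I (Alice): max(-1, 1, -9) = 1
F (Bob): min(6, 3, 1) = 1
K (Alice): max(-3, 4, 8) = 8
L (Alice): max(7, 3, 8) = 8
J (Bob): min(8, 8, -1) = -1
Root (Alice): max(1, 1, -1, -3) = 1

1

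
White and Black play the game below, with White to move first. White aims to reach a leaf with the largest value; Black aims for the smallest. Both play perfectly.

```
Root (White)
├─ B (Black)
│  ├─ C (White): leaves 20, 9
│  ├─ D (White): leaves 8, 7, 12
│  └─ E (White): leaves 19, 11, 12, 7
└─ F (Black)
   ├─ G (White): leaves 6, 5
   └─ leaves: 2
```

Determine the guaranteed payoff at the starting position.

C (White): max(20, 9) = 20
D (White): max(8, 7, 12) = 12
E (White): max(19, 11, 12, 7) = 19
B (Black): min(20, 12, 19) = 12
G (White): max(6, 5) = 6
F (Black): min(6, 2) = 2
Root (White): max(12, 2) = 12

12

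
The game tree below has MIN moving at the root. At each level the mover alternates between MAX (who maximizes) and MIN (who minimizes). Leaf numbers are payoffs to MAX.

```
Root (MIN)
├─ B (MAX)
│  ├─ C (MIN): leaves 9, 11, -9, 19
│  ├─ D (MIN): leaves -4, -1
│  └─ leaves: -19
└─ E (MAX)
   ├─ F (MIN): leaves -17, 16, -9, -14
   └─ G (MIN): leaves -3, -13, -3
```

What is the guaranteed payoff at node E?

-13

F: min(-17, 16, -9, -14) = -17
G: min(-3, -13, -3) = -13
E: max(-17, -13) = -13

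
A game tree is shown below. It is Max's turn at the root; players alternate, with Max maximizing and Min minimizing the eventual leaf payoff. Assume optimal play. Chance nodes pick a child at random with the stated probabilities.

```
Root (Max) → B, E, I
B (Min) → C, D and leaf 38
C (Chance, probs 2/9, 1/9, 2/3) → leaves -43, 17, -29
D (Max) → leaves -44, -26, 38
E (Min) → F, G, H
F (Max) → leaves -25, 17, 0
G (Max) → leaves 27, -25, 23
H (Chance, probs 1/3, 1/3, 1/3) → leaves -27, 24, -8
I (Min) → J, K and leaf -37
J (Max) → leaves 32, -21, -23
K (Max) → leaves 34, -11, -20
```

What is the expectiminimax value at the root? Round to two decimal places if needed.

-3.67

C (Chance): 2/9·-43 + 1/9·17 + 2/3·-29 = -27
D (Max): max(-44, -26, 38) = 38
B (Min): min(-27, 38, 38) = -27
F (Max): max(-25, 17, 0) = 17
G (Max): max(27, -25, 23) = 27
H (Chance): 1/3·-27 + 1/3·24 + 1/3·-8 = -3.67
E (Min): min(17, 27, -3.67) = -3.67
J (Max): max(32, -21, -23) = 32
K (Max): max(34, -11, -20) = 34
I (Min): min(32, 34, -37) = -37
Root (Max): max(-27, -3.67, -37) = -3.67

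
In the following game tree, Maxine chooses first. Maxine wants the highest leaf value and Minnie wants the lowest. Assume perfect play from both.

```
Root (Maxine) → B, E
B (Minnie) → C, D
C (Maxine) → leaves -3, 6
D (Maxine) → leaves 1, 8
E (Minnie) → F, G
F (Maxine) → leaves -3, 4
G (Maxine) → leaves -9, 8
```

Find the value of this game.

6

C (Maxine): max(-3, 6) = 6
D (Maxine): max(1, 8) = 8
B (Minnie): min(6, 8) = 6
F (Maxine): max(-3, 4) = 4
G (Maxine): max(-9, 8) = 8
E (Minnie): min(4, 8) = 4
Root (Maxine): max(6, 4) = 6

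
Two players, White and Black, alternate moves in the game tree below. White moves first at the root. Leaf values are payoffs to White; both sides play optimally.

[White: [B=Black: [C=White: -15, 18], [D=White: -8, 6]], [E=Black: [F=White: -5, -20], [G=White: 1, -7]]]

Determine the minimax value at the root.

C (White): max(-15, 18) = 18
D (White): max(-8, 6) = 6
B (Black): min(18, 6) = 6
F (White): max(-5, -20) = -5
G (White): max(1, -7) = 1
E (Black): min(-5, 1) = -5
Root (White): max(6, -5) = 6

6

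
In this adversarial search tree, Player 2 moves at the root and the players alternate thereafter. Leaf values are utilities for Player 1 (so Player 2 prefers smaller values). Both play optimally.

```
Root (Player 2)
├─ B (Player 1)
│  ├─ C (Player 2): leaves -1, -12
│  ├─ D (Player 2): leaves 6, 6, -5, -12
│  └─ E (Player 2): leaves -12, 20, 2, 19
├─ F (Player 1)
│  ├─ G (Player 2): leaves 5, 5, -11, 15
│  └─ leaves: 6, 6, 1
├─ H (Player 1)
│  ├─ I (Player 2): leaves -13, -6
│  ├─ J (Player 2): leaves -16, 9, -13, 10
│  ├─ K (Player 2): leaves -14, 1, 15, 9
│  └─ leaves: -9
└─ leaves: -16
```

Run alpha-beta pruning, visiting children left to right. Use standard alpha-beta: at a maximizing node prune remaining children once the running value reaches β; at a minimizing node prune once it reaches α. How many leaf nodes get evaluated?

17

C [α=-∞,β=+∞]: v=-12
D [α=-12,β=+∞]: v=-12
E [α=-12,β=+∞]: v=-12 after child 1 ≤ α → α-cutoff, skip 3
B [α=-∞,β=+∞]: v=-12
G [α=-∞,β=-12]: v=-11
F [α=-∞,β=-12]: v=-11 after child 1 ≥ β → β-cutoff, skip 3
I [α=-∞,β=-12]: v=-13
J [α=-13,β=-12]: v=-16 after child 1 ≤ α → α-cutoff, skip 3
K [α=-13,β=-12]: v=-14 after child 1 ≤ α → α-cutoff, skip 3
H [α=-∞,β=-12]: v=-9
Root [α=-∞,β=+∞]: v=-16
Leaves evaluated: 17 of 29.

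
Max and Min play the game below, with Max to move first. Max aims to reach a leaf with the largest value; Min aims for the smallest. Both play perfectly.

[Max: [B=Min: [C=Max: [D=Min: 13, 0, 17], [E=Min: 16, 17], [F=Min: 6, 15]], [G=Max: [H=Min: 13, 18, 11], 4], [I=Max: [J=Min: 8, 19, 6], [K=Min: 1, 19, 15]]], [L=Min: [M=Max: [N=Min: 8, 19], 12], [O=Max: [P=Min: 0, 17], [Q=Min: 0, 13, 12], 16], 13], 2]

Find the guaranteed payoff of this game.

12

D (Min): min(13, 0, 17) = 0
E (Min): min(16, 17) = 16
F (Min): min(6, 15) = 6
C (Max): max(0, 16, 6) = 16
H (Min): min(13, 18, 11) = 11
G (Max): max(11, 4) = 11
J (Min): min(8, 19, 6) = 6
K (Min): min(1, 19, 15) = 1
I (Max): max(6, 1) = 6
B (Min): min(16, 11, 6) = 6
N (Min): min(8, 19) = 8
M (Max): max(8, 12) = 12
P (Min): min(0, 17) = 0
Q (Min): min(0, 13, 12) = 0
O (Max): max(0, 0, 16) = 16
L (Min): min(12, 16, 13) = 12
Root (Max): max(6, 12, 2) = 12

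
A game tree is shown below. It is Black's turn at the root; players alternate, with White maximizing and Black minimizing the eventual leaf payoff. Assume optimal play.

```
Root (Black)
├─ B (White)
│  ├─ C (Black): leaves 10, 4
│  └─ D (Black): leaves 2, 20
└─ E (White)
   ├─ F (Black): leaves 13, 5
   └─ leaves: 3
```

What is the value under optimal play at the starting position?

C (Black): min(10, 4) = 4
D (Black): min(2, 20) = 2
B (White): max(4, 2) = 4
F (Black): min(13, 5) = 5
E (White): max(5, 3) = 5
Root (Black): min(4, 5) = 4

4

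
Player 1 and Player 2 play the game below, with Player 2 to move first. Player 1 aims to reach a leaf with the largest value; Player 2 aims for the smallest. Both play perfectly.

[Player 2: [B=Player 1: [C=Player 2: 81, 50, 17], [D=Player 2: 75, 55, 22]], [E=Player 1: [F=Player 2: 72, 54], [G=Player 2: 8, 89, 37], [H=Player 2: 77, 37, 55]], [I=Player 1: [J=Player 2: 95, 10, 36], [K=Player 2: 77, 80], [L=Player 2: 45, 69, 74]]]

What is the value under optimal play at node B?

C: min(81, 50, 17) = 17
D: min(75, 55, 22) = 22
B: max(17, 22) = 22

22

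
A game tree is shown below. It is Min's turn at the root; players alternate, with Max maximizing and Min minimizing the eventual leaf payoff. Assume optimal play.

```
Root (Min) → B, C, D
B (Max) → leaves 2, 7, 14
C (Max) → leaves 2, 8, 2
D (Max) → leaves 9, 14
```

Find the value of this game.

B (Max): max(2, 7, 14) = 14
C (Max): max(2, 8, 2) = 8
D (Max): max(9, 14) = 14
Root (Min): min(14, 8, 14) = 8

8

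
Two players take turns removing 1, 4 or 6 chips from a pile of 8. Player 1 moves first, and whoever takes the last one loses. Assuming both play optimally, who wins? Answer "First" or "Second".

Second

Mark each pile size as W (mover wins) or L (mover loses):
i:   0  1  2  3  4  5  6  7  8
     W  L  W  L  W  W  L  W  L
Position 8 is L, so the second player wins.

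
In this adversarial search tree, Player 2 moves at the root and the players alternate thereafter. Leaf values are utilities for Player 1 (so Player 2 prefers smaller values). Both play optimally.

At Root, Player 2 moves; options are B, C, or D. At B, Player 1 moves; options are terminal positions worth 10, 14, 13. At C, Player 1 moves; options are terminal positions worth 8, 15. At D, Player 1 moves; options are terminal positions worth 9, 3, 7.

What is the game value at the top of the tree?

9

B (Player 1): max(10, 14, 13) = 14
C (Player 1): max(8, 15) = 15
D (Player 1): max(9, 3, 7) = 9
Root (Player 2): min(14, 15, 9) = 9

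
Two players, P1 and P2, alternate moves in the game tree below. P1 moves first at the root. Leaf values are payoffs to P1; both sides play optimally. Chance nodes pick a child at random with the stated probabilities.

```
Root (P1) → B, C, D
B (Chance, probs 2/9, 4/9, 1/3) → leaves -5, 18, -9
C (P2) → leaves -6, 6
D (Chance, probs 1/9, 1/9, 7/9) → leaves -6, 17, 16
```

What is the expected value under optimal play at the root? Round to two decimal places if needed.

B (Chance): 2/9·-5 + 4/9·18 + 1/3·-9 = 3.89
C (P2): min(-6, 6) = -6
D (Chance): 1/9·-6 + 1/9·17 + 7/9·16 = 13.67
Root (P1): max(3.89, -6, 13.67) = 13.67

13.67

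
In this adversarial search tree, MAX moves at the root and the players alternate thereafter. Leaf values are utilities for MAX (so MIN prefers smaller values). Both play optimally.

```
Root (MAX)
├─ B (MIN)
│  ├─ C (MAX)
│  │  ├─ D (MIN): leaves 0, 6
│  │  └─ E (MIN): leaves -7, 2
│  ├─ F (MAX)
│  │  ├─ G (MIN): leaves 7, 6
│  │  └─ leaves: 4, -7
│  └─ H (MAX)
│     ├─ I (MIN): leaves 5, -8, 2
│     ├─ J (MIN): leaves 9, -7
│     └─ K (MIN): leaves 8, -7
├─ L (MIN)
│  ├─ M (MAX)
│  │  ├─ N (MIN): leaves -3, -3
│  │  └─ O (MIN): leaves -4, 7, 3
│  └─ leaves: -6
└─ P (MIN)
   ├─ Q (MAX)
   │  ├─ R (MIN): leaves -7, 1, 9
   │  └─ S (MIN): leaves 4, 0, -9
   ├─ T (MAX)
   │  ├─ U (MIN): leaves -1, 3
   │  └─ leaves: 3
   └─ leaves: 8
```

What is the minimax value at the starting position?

D (MIN): min(0, 6) = 0
E (MIN): min(-7, 2) = -7
C (MAX): max(0, -7) = 0
G (MIN): min(7, 6) = 6
F (MAX): max(6, 4, -7) = 6
I (MIN): min(5, -8, 2) = -8
J (MIN): min(9, -7) = -7
K (MIN): min(8, -7) = -7
H (MAX): max(-8, -7, -7) = -7
B (MIN): min(0, 6, -7) = -7
N (MIN): min(-3, -3) = -3
O (MIN): min(-4, 7, 3) = -4
M (MAX): max(-3, -4) = -3
L (MIN): min(-3, -6) = -6
R (MIN): min(-7, 1, 9) = -7
S (MIN): min(4, 0, -9) = -9
Q (MAX): max(-7, -9) = -7
U (MIN): min(-1, 3) = -1
T (MAX): max(-1, 3) = 3
P (MIN): min(-7, 3, 8) = -7
Root (MAX): max(-7, -6, -7) = -6

-6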